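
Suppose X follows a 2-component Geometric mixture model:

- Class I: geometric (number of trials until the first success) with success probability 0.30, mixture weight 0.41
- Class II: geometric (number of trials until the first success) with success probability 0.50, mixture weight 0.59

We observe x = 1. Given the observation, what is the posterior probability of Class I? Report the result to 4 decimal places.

0.2943

P(component k | x) = P(Z=k)·f_k(x) / marginal(x), where marginal(x) = Σ_j P(Z=j)·f_j(x).
Component likelihoods at x = 1:
  f_I = 0.30·(1−0.30)^0 = 0.30·1 = 0.3
  f_II = 0.50·(1−0.50)^0 = 0.50·1 = 0.5
Prior × likelihood for each component:
  P(Z=I)·f_I = 0.41 × 0.3 = 0.123
  P(Z=II)·f_II = 0.59 × 0.5 = 0.295
Evidence: 0.123 + 0.295 = 0.418
P(Class I | the observation) = 0.123 / 0.418 ≈ 0.2943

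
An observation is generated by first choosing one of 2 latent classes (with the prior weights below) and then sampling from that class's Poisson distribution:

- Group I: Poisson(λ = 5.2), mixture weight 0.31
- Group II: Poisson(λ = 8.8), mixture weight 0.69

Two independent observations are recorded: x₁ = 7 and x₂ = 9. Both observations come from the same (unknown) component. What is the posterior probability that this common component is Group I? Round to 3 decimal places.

Posterior ∝ prior × likelihood, so P(k | x) ∝ π_k f_k(x); normalise over all components.
Since both observations come from the same component, the likelihood for component k is f_k(x₁)·f_k(x₂).
  p_I = [e^(−5.2)·5.2^7/7! = 0.112528] × [0.0422606] = 0.00475551
  p_II = [e^(−8.8)·8.8^7/7! = 0.122224] × [0.131459] = 0.0160674
Prior × likelihood for each component:
  π_I·p_I = 0.31 × 0.00475551 = 0.00147421
  π_II·p_II = 0.69 × 0.0160674 = 0.0110865
Sum: 0.00147421 + 0.0110865 = 0.0125607
P(Group I | x) = 0.00147421 / 0.0125607 ≈ 0.117

0.117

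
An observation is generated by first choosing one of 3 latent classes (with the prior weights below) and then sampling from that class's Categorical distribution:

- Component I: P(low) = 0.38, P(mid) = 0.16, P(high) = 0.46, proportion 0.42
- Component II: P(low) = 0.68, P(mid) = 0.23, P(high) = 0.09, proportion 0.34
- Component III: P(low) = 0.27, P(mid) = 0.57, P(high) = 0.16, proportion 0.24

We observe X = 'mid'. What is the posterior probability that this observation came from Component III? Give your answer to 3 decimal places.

0.485

By Bayes' theorem, P(k | x) = P(Z=k) f_k(x) / Σ_j P(Z=j) f_j(x).
Component likelihoods at x = 'mid':
  L_I = 0.16
  L_II = 0.23
  L_III = 0.57
Weight by the priors:
  P(Z=I)·L_I = 0.42 × 0.16 = 0.0672
  P(Z=II)·L_II = 0.34 × 0.23 = 0.0782
  P(Z=III)·L_III = 0.24 × 0.57 = 0.1368
Evidence: 0.0672 + 0.0782 + 0.1368 = 0.2822
So the posterior for Component III is 0.1368 / 0.2822 ≈ 0.485.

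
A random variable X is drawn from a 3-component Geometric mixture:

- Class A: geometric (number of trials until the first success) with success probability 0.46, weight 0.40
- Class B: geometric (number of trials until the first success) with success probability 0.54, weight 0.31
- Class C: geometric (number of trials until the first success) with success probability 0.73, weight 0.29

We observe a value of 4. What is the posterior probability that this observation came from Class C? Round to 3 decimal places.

0.084

Apply Bayes' rule: the posterior for each component is proportional to its prior times its likelihood at x.
Geometric probabilities:
  L_A = 0.46·(1−0.46)^3 = 0.46·0.157464 = 0.0724334
  L_B = 0.54·(1−0.54)^3 = 0.54·0.097336 = 0.0525614
  L_C = 0.73·(1−0.73)^3 = 0.73·0.019683 = 0.0143686
Prior × likelihood for each component:
  π_A·L_A = 0.40 × 0.0724334 = 0.0289734
  π_B·L_B = 0.31 × 0.0525614 = 0.016294
  π_C·L_C = 0.29 × 0.0143686 = 0.00416689
Normaliser: 0.0289734 + 0.016294 + 0.00416689 = 0.0494343
So the posterior for Class C is 0.00416689 / 0.0494343 ≈ 0.084.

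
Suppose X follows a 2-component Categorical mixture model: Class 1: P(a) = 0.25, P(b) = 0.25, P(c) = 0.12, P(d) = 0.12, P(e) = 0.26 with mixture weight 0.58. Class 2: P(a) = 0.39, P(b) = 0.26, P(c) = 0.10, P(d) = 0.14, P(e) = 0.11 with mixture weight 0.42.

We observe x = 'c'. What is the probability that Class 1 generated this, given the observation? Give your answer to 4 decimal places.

Posterior ∝ prior × likelihood, so P(k | x) ∝ P(Z=k) f_k(x); normalise over all components.
Component likelihoods at x = 'c':
  L_1 = P(c | comp) = 0.12
  L_2 = P(c | comp) = 0.10
Prior × likelihood for each component:
  P(Z=1)·L_1 = 0.58 × 0.12 = 0.0696
  P(Z=2)·L_2 = 0.42 × 0.1 = 0.042
Marginal: 0.0696 + 0.042 = 0.1116
Responsibility of Class 1: 0.0696 / 0.1116 ≈ 0.6237

0.6237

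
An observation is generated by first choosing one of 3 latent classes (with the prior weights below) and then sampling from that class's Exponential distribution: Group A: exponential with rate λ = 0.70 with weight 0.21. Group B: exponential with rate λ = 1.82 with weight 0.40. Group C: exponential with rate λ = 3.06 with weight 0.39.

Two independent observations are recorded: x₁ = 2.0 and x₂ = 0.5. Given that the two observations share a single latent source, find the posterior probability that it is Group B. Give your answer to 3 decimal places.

P(component k | x) = P(Z=k)·f_k(x) / marginal(x), where marginal(x) = Σ_j P(Z=j)·f_j(x).
Since both observations come from the same component, the likelihood for component k is f_k(x₁)·f_k(x₂).
  L_A = [0.70·e^(−0.70·2.0) = 0.70·e^(−1.4000) = 0.172618] × [0.493282] = 0.0851492
  L_B = [1.82·e^(−1.82·2.0) = 1.82·e^(−3.6400) = 0.0477793] × [0.732594] = 0.0350028
  L_C = [3.06·e^(−3.06·2.0) = 3.06·e^(−6.1200) = 0.00672728] × [0.662599] = 0.00445749
Multiply by the mixture weights:
  P(Z=A)·L_A = 0.21 × 0.0851492 = 0.0178813
  P(Z=B)·L_B = 0.40 × 0.0350028 = 0.0140011
  P(Z=C)·L_C = 0.39 × 0.00445749 = 0.00173842
Sum: 0.0178813 + 0.0140011 + 0.00173842 = 0.0336209
P(Group B | data) ≈ 0.416

0.416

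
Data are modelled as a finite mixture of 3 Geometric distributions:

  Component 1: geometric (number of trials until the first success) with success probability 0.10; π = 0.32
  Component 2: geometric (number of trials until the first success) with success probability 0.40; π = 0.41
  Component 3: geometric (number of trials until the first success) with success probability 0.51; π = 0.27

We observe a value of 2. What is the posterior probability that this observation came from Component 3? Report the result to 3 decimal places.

0.347

Posterior ∝ prior × likelihood, so P(k | x) ∝ π_k f_k(x); normalise over all components.
Evaluate each component's likelihood at the observed value:
  L_1 = 0.09
  L_2 = 0.24
  L_3 = 0.2499
Unnormalised posteriors:
  π_1·L_1 = 0.32 × 0.09 = 0.0288
  π_2·L_2 = 0.41 × 0.24 = 0.0984
  π_3·L_3 = 0.27 × 0.2499 = 0.067473
Evidence: 0.0288 + 0.0984 + 0.067473 = 0.194673
P(Component 3 | data) ≈ 0.347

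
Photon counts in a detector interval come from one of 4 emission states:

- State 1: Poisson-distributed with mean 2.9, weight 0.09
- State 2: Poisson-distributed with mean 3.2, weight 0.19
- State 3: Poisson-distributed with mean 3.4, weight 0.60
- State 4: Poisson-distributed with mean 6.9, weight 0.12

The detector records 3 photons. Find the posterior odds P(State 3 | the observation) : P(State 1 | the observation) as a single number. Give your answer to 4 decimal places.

6.5163

Since P(k|x) ∝ π_k f_k(x), the posterior odds are π_i f_i(x) / (π_j f_j(x)).
Evaluate each component's likelihood at the observed value:
  p_1 = e^(−2.9)·2.9^3/3! = 0.22366
  p_2 = e^(−3.2)·3.2^3/3! = 0.222616
  p_3 = e^(−3.4)·3.4^3/3! = 0.218617
  p_4 = e^(−6.9)·6.9^3/3! = 0.0551778
0.13117 / 0.0201294 ≈ 6.5163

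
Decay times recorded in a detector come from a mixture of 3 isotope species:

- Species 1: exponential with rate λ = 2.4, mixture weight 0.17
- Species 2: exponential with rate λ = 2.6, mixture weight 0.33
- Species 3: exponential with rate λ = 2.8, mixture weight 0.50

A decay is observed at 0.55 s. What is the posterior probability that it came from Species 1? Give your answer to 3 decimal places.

0.177

Posterior ∝ prior × likelihood, so P(k | x) ∝ π_k f_k(x); normalise over all components.
Exponential densities:
  L_1 = 2.4·e^(−2.4·0.55) = 2.4·e^(−1.3200) = 0.641125
  L_2 = 2.6·e^(−2.6·0.55) = 2.6·e^(−1.4300) = 0.622203
  L_3 = 2.8·e^(−2.8·0.55) = 2.8·e^(−1.5400) = 0.600267
Multiply by the mixture weights:
  π_1·L_1 = 0.17 × 0.641125 = 0.108991
  π_2·L_2 = 0.33 × 0.622203 = 0.205327
  π_3·L_3 = 0.50 × 0.600267 = 0.300134
Marginal: 0.108991 + 0.205327 + 0.300134 = 0.614452
Responsibility of Species 1: 0.108991 / 0.614452 ≈ 0.177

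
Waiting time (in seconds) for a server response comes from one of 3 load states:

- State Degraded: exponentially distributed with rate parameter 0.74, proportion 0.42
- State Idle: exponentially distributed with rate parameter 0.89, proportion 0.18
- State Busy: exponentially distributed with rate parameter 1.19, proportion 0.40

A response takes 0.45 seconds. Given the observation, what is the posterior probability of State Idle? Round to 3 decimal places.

P(component k | x) = π_k·f_k(x) / marginal(x), where marginal(x) = Σ_j π_j·f_j(x).
Component likelihoods at x = 0.45 seconds:
  L_Degraded = 0.74·e^(−0.74·0.45) = 0.74·e^(−0.3330) = 0.53041
  L_Idle = 0.89·e^(−0.89·0.45) = 0.89·e^(−0.4005) = 0.596287
  L_Busy = 1.19·e^(−1.19·0.45) = 1.19·e^(−0.5355) = 0.696598
Prior × likelihood for each component:
  π_Degraded·L_Degraded = 0.42 × 0.53041 = 0.222772
  π_Idle·L_Idle = 0.18 × 0.596287 = 0.107332
  π_Busy·L_Busy = 0.40 × 0.696598 = 0.278639
Marginal: 0.222772 + 0.107332 + 0.278639 = 0.608743
So the posterior for State Idle is 0.107332 / 0.608743 ≈ 0.176.

0.176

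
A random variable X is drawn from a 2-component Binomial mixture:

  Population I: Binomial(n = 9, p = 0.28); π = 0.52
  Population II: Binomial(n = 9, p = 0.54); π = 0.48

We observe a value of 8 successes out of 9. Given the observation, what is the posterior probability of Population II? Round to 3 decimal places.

0.991

By Bayes' theorem, P(k | x) = π_k f_k(x) / Σ_j π_j f_j(x).
Binomial probabilities:
  p_I = C(9,8)·0.28^8·0.72^1 = 9·3.77802e-05·0.72 = 0.000244816
  p_II = C(9,8)·0.54^8·0.46^1 = 9·0.0072302·0.46 = 0.029933
Unnormalised posteriors:
  π_I·p_I = 0.52 × 0.000244816 = 0.000127304
  π_II·p_II = 0.48 × 0.029933 = 0.0143678
Normaliser: 0.000127304 + 0.0143678 = 0.0144951
P(Population II | data) ≈ 0.991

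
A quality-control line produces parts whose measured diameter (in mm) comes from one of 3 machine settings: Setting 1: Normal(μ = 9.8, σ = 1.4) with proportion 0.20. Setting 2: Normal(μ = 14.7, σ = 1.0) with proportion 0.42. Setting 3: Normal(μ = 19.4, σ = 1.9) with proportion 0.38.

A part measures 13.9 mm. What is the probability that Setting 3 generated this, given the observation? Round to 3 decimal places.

0.010

The responsibility of component k is w_k f_k(x) divided by Σ_j w_j f_j(x).
Normal densities:
  p_1 = (1/(1.4·√(2π)))·exp(−(13.9−9.8)²/(2·1.4²)) = 0.284959·exp(-4.28827) = 0.00391212
  p_2 = (1/(1.0·√(2π)))·exp(−(13.9−14.7)²/(2·1.0²)) = 0.398942·exp(-0.32000) = 0.289692
  p_3 = (1/(1.9·√(2π)))·exp(−(13.9−19.4)²/(2·1.9²)) = 0.209970·exp(-4.18975) = 0.00318105
Weight by the priors:
  w_1·p_1 = 0.20 × 0.00391212 = 0.000782424
  w_2·p_2 = 0.42 × 0.289692 = 0.12167
  w_3·p_3 = 0.38 × 0.00318105 = 0.0012088
Evidence: 0.000782424 + 0.12167 + 0.0012088 = 0.123662
So the posterior for Setting 3 is 0.0012088 / 0.123662 ≈ 0.010.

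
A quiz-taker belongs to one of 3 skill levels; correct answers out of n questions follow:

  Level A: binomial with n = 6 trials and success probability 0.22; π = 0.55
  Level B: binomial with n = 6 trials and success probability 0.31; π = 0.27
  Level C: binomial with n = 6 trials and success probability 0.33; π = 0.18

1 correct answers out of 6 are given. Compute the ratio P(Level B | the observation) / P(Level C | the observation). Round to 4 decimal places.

1.6323

Posterior odds = (w_i f_i(x)) / (w_j f_j(x)); the normalising sum cancels.
Binomial probabilities:
  f_A = 0.381107
  f_B = 0.29091
  f_C = 0.267325
Odds = (0.27/0.18) × (0.29091/0.267325) = 1.5 × 1.08823 ≈ 1.6323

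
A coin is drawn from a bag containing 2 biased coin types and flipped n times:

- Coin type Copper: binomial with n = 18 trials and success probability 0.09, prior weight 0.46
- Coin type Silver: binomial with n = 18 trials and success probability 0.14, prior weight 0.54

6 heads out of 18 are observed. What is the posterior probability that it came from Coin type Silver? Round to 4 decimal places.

0.8941

By Bayes' theorem, P(k | x) = π_k f_k(x) / Σ_j π_j f_j(x).
Binomial probabilities:
  f_Copper = 0.00318144
  f_Silver = 0.0228782
Prior × likelihood for each component:
  π_Copper·f_Copper = 0.46 × 0.00318144 = 0.00146346
  π_Silver·f_Silver = 0.54 × 0.0228782 = 0.0123542
Marginal: 0.00146346 + 0.0123542 = 0.0138177
P(Coin type Silver | x) ≈ 0.8941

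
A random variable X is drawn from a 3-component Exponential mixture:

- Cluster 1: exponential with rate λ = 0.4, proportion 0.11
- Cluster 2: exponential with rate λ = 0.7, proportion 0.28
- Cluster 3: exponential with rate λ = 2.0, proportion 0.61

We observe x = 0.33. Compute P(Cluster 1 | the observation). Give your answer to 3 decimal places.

The responsibility of component k is π_k f_k(x) divided by Σ_j π_j f_j(x).
Evaluate each component's likelihood at the observed value:
  p_1 = 0.4·e^(−0.4·0.33) = 0.4·e^(−0.1320) = 0.350536
  p_2 = 0.7·e^(−0.7·0.33) = 0.7·e^(−0.2310) = 0.555618
  p_3 = 2.0·e^(−2.0·0.33) = 2.0·e^(−0.6600) = 1.0337
Prior × likelihood for each component:
  π_1·p_1 = 0.11 × 0.350536 = 0.038559
  π_2·p_2 = 0.28 × 0.555618 = 0.155573
  π_3·p_3 = 0.61 × 1.0337 = 0.630559
Denominator: 0.038559 + 0.155573 + 0.630559 = 0.824691
P(Cluster 1 | x) = 0.038559 / 0.824691 ≈ 0.047

0.047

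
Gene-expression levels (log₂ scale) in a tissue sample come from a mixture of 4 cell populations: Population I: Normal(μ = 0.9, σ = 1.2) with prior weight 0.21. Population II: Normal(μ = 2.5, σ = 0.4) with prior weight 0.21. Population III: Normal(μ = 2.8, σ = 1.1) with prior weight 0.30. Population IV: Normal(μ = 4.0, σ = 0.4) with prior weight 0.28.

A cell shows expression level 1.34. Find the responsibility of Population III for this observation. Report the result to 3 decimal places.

Posterior ∝ prior × likelihood, so P(k | x) ∝ w_k f_k(x); normalise over all components.
Component likelihoods at x = 1.34:
  f_I = 0.310838
  f_II = 0.0148813
  f_III = 0.150307
  f_IV = 2.48918e-10
Unnormalised posteriors:
  w_I·f_I = 0.21 × 0.310838 = 0.0652761
  w_II·f_II = 0.21 × 0.0148813 = 0.00312508
  w_III·f_III = 0.30 × 0.150307 = 0.0450921
  w_IV·f_IV = 0.28 × 2.48918e-10 = 6.9697e-11
Sum: 0.0652761 + 0.00312508 + 0.0450921 + 6.9697e-11 = 0.113493
P(Population III | data) ≈ 0.397

0.397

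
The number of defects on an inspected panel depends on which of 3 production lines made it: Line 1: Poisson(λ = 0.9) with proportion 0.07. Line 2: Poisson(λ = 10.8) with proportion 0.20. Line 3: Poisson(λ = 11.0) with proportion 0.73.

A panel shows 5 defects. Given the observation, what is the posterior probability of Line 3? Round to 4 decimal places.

By Bayes' theorem, P(k | x) = P(Z=k) f_k(x) / Σ_j P(Z=j) f_j(x).
Evaluate each component's likelihood at the observed value:
  f_1 = e^(−0.9)·0.9^5/5! = 0.00200063
  f_2 = e^(−10.8)·10.8^5/5! = 0.024978
  f_3 = e^(−11.0)·11.0^5/5! = 0.0224152
Weight by the priors:
  P(Z=1)·f_1 = 0.07 × 0.00200063 = 0.000140044
  P(Z=2)·f_2 = 0.20 × 0.024978 = 0.00499559
  P(Z=3)·f_3 = 0.73 × 0.0224152 = 0.0163631
Marginal: 0.000140044 + 0.00499559 + 0.0163631 = 0.0214987
P(Line 3 | 5 defects) = 0.0163631 / 0.0214987 ≈ 0.7611

0.7611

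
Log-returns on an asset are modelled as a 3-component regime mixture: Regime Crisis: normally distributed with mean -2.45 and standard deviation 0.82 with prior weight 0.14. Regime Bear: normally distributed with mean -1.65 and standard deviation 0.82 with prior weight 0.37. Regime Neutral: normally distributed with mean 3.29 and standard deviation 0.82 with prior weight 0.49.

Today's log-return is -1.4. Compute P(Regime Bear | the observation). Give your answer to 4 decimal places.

P(component k | x) = π_k·f_k(x) / marginal(x), where marginal(x) = Σ_j π_j·f_j(x).
Component likelihoods at x = -1.4:
  f_Crisis = 0.214314
  f_Bear = 0.464421
  f_Neutral = 3.83352e-08
Multiply by the mixture weights:
  π_Crisis·f_Crisis = 0.14 × 0.214314 = 0.030004
  π_Bear·f_Bear = 0.37 × 0.464421 = 0.171836
  π_Neutral·f_Neutral = 0.49 × 3.83352e-08 = 1.87842e-08
Normaliser: 0.030004 + 0.171836 + 1.87842e-08 = 0.20184
P(Regime Bear | data) ≈ 0.8513

0.8513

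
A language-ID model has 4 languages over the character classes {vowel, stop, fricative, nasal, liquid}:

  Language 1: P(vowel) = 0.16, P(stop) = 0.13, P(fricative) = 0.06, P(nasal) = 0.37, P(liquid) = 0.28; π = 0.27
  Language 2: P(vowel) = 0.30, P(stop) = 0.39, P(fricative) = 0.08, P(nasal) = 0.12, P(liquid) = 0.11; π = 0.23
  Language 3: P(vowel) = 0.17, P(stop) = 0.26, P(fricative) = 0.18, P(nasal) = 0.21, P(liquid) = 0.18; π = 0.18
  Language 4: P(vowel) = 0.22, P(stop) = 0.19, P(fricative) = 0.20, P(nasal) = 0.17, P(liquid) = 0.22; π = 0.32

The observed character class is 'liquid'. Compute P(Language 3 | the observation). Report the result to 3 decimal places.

0.159

Apply Bayes' rule: the posterior for each component is proportional to its prior times its likelihood at x.
Component likelihoods at x = 'liquid':
  p_1 = 0.28
  p_2 = 0.11
  p_3 = 0.18
  p_4 = 0.22
Multiply by the mixture weights:
  π_1·p_1 = 0.27 × 0.28 = 0.0756
  π_2·p_2 = 0.23 × 0.11 = 0.0253
  π_3·p_3 = 0.18 × 0.18 = 0.0324
  π_4·p_4 = 0.32 × 0.22 = 0.0704
Normaliser: 0.0756 + 0.0253 + 0.0324 + 0.0704 = 0.2037
P(Language 3 | 'liquid') = 0.0324 / 0.2037 ≈ 0.159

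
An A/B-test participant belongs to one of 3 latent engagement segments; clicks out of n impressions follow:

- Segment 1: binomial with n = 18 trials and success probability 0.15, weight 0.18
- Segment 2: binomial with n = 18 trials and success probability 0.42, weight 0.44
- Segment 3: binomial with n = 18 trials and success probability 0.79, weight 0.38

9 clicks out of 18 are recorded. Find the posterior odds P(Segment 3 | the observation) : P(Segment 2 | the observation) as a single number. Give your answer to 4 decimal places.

The posterior odds equal the prior odds times the likelihood ratio: (π_i/π_j)·(f_i(x)/f_j(x)).
Binomial probabilities:
  f_1 = 0.000432919
  f_2 = 0.146862
  f_3 = 0.00462842
0.0017588 / 0.0646194 ≈ 0.0272

0.0272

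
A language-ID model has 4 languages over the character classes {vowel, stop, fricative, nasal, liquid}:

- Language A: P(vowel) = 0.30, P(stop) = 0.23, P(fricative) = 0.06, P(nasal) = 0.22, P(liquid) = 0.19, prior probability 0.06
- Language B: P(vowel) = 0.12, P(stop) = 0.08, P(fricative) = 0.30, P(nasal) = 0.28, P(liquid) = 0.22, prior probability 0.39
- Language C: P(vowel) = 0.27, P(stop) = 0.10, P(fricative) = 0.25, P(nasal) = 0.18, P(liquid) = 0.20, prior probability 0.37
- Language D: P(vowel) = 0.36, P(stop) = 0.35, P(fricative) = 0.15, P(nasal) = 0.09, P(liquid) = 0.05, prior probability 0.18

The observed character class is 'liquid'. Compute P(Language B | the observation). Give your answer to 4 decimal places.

0.4761

P(component k | x) = P(Z=k)·f_k(x) / marginal(x), where marginal(x) = Σ_j P(Z=j)·f_j(x).
Evaluate each component's likelihood at the observed value:
  f_A = 0.19
  f_B = 0.22
  f_C = 0.2
  f_D = 0.05
Multiply by the mixture weights:
  P(Z=A)·f_A = 0.06 × 0.19 = 0.0114
  P(Z=B)·f_B = 0.39 × 0.22 = 0.0858
  P(Z=C)·f_C = 0.37 × 0.2 = 0.074
  P(Z=D)·f_D = 0.18 × 0.05 = 0.009
Denominator: 0.0114 + 0.0858 + 0.074 + 0.009 = 0.1802
Responsibility of Language B: 0.0858 / 0.1802 ≈ 0.4761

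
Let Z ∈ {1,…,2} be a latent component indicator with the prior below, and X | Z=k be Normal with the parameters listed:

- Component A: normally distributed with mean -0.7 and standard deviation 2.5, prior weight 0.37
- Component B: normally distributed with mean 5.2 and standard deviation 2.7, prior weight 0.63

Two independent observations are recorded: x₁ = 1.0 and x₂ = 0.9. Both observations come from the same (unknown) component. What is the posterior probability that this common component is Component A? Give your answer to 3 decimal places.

P(component k | x) = P(Z=k)·f_k(x) / marginal(x), where marginal(x) = Σ_j P(Z=j)·f_j(x).
Since both observations come from the same component, the likelihood for component k is f_k(x₁)·f_k(x₂).
  p_A = [0.126637] × [0.130025] = 0.016466
  p_B = [0.044066] × [0.0415704] = 0.00183184
Weight by the priors:
  P(Z=A)·p_A = 0.37 × 0.016466 = 0.00609241
  P(Z=B)·p_B = 0.63 × 0.00183184 = 0.00115406
Evidence: 0.00609241 + 0.00115406 = 0.00724648
Responsibility of Component A: 0.00609241 / 0.00724648 ≈ 0.841

0.841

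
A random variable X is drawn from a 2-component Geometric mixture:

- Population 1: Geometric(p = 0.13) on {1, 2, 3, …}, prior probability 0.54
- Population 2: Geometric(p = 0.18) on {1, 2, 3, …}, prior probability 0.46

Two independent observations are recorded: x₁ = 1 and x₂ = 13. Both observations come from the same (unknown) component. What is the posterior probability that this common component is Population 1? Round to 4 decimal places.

0.5547

P(component k | x) = π_k·f_k(x) / marginal(x), where marginal(x) = Σ_j π_j·f_j(x).
Since both observations come from the same component, the likelihood for component k is f_k(x₁)·f_k(x₂).
  p_1 = [0.13·(1−0.13)^0 = 0.13·1 = 0.13] × [0.0244441] = 0.00317774
  p_2 = [0.18·(1−0.18)^0 = 0.18·1 = 0.18] × [0.0166356] = 0.00299441
Multiply by the mixture weights:
  π_1·p_1 = 0.54 × 0.00317774 = 0.00171598
  π_2·p_2 = 0.46 × 0.00299441 = 0.00137743
Evidence: 0.00171598 + 0.00137743 = 0.00309341
So the posterior for Population 1 is 0.00171598 / 0.00309341 ≈ 0.5547.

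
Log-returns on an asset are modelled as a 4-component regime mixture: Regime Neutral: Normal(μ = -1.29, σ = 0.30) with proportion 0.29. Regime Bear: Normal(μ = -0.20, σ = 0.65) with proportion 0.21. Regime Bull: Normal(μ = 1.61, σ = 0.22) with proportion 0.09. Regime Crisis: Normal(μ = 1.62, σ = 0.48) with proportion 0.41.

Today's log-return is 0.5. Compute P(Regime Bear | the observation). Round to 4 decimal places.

0.7632

P(component k | x) = π_k·f_k(x) / marginal(x), where marginal(x) = Σ_j π_j·f_j(x).
Normal densities:
  f_Neutral = 2.47233e-08
  f_Bear = 0.343682
  f_Bull = 5.37842e-06
  f_Crisis = 0.0546289
Weight by the priors:
  π_Neutral·f_Neutral = 0.29 × 2.47233e-08 = 7.16975e-09
  π_Bear·f_Bear = 0.21 × 0.343682 = 0.0721733
  π_Bull·f_Bull = 0.09 × 5.37842e-06 = 4.84057e-07
  π_Crisis·f_Crisis = 0.41 × 0.0546289 = 0.0223979
Normaliser: 7.16975e-09 + 0.0721733 + 4.84057e-07 + 0.0223979 = 0.0945717
Responsibility of Regime Bear: 0.0721733 / 0.0945717 ≈ 0.7632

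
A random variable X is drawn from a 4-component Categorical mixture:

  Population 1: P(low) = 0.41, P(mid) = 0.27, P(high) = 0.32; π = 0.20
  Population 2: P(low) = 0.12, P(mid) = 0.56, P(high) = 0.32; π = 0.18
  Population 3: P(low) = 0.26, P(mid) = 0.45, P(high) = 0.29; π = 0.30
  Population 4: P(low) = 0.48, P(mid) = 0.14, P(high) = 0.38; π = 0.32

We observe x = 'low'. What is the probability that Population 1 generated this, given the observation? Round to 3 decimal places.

0.245

P(component k | x) = w_k·f_k(x) / marginal(x), where marginal(x) = Σ_j w_j·f_j(x).
Evaluate each component's likelihood at the observed value:
  L_1 = P(low | comp) = 0.41
  L_2 = P(low | comp) = 0.12
  L_3 = P(low | comp) = 0.26
  L_4 = P(low | comp) = 0.48
Prior × likelihood for each component:
  w_1·L_1 = 0.20 × 0.41 = 0.082
  w_2·L_2 = 0.18 × 0.12 = 0.0216
  w_3·L_3 = 0.30 × 0.26 = 0.078
  w_4·L_4 = 0.32 × 0.48 = 0.1536
Normaliser: 0.082 + 0.0216 + 0.078 + 0.1536 = 0.3352
Responsibility of Population 1: 0.082 / 0.3352 ≈ 0.245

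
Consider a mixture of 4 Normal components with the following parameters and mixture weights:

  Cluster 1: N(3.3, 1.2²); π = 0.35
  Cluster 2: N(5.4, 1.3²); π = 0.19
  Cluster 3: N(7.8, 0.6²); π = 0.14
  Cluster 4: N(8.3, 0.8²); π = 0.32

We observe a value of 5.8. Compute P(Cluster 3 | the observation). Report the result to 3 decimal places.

Apply Bayes' rule: the posterior for each component is proportional to its prior times its likelihood at x.
Normal densities:
  p_1 = (1/(1.2·√(2π)))·exp(−(5.8−3.3)²/(2·1.2²)) = 0.332452·exp(-2.17014) = 0.0379533
  p_2 = (1/(1.3·√(2π)))·exp(−(5.8−5.4)²/(2·1.3²)) = 0.306879·exp(-0.04734) = 0.29269
  p_3 = (1/(0.6·√(2π)))·exp(−(5.8−7.8)²/(2·0.6²)) = 0.664904·exp(-5.55556) = 0.00257046
  p_4 = (1/(0.8·√(2π)))·exp(−(5.8−8.3)²/(2·0.8²)) = 0.498678·exp(-4.88281) = 0.00377782
Weight by the priors:
  π_1·p_1 = 0.35 × 0.0379533 = 0.0132837
  π_2·p_2 = 0.19 × 0.29269 = 0.0556112
  π_3·p_3 = 0.14 × 0.00257046 = 0.000359865
  π_4·p_4 = 0.32 × 0.00377782 = 0.0012089
Marginal: 0.0132837 + 0.0556112 + 0.000359865 + 0.0012089 = 0.0704636
Responsibility of Cluster 3: 0.000359865 / 0.0704636 ≈ 0.005

0.005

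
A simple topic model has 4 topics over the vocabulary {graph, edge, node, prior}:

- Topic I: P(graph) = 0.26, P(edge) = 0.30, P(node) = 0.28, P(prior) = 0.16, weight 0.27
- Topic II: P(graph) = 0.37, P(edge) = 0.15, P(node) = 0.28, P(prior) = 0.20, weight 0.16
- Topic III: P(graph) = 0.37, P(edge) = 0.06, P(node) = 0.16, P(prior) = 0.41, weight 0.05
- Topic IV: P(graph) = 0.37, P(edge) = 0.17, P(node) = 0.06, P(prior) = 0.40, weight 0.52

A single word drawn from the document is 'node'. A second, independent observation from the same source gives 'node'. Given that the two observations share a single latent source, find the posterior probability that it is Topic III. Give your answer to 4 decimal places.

By Bayes' theorem, P(k | x) = w_k f_k(x) / Σ_j w_j f_j(x).
Since both observations come from the same component, the likelihood for component k is f_k(x₁)·f_k(x₂).
  L_I = [0.28] × [0.28] = 0.0784
  L_II = [0.28] × [0.28] = 0.0784
  L_III = [0.16] × [0.16] = 0.0256
  L_IV = [0.06] × [0.06] = 0.0036
Weight by the priors:
  w_I·L_I = 0.27 × 0.0784 = 0.021168
  w_II·L_II = 0.16 × 0.0784 = 0.012544
  w_III·L_III = 0.05 × 0.0256 = 0.00128
  w_IV·L_IV = 0.52 × 0.0036 = 0.001872
Marginal: 0.021168 + 0.012544 + 0.00128 + 0.001872 = 0.036864
Responsibility of Topic III: 0.00128 / 0.036864 ≈ 0.0347

0.0347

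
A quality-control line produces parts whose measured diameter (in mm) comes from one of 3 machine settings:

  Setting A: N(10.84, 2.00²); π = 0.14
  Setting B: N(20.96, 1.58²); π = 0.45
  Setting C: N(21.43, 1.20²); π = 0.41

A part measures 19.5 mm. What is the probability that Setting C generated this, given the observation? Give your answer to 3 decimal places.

Posterior ∝ prior × likelihood, so P(k | x) ∝ π_k f_k(x); normalise over all components.
Normal densities:
  p_A = (1/(2.00·√(2π)))·exp(−(19.5−10.84)²/(2·2.00²)) = 0.199471·exp(-9.37445) = 1.69281e-05
  p_B = (1/(1.58·√(2π)))·exp(−(19.5−20.96)²/(2·1.58²)) = 0.252495·exp(-0.42693) = 0.164755
  p_C = (1/(1.20·√(2π)))·exp(−(19.5−21.43)²/(2·1.20²)) = 0.332452·exp(-1.29337) = 0.0912066
Weight by the priors:
  π_A·p_A = 0.14 × 1.69281e-05 = 2.36993e-06
  π_B·p_B = 0.45 × 0.164755 = 0.0741396
  π_C·p_C = 0.41 × 0.0912066 = 0.0373947
Marginal: 2.36993e-06 + 0.0741396 + 0.0373947 = 0.111537
P(Setting C | x) ≈ 0.335

0.335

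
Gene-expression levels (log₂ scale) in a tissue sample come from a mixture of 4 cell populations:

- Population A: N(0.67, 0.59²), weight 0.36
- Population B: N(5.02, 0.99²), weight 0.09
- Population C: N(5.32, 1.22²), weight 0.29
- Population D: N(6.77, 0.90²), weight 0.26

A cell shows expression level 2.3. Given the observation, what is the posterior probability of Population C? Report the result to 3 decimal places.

Posterior ∝ prior × likelihood, so P(k | x) ∝ P(Z=k) f_k(x); normalise over all components.
Evaluate each component's likelihood at the observed value:
  p_A = (1/(0.59·√(2π)))·exp(−(2.3−0.67)²/(2·0.59²)) = 0.676173·exp(-3.81629) = 0.0148821
  p_B = (1/(0.99·√(2π)))·exp(−(2.3−5.02)²/(2·0.99²)) = 0.402972·exp(-3.77431) = 0.0092494
  p_C = (1/(1.22·√(2π)))·exp(−(2.3−5.32)²/(2·1.22²)) = 0.327002·exp(-3.06383) = 0.0152738
  p_D = (1/(0.90·√(2π)))·exp(−(2.3−6.77)²/(2·0.90²)) = 0.443269·exp(-12.33389) = 1.95042e-06
Unnormalised posteriors:
  P(Z=A)·p_A = 0.36 × 0.0148821 = 0.00535757
  P(Z=B)·p_B = 0.09 × 0.0092494 = 0.000832446
  P(Z=C)·p_C = 0.29 × 0.0152738 = 0.0044294
  P(Z=D)·p_D = 0.26 × 1.95042e-06 = 5.07109e-07
Sum: 0.00535757 + 0.000832446 + 0.0044294 + 5.07109e-07 = 0.0106199
Responsibility of Population C: 0.0044294 / 0.0106199 ≈ 0.417

0.417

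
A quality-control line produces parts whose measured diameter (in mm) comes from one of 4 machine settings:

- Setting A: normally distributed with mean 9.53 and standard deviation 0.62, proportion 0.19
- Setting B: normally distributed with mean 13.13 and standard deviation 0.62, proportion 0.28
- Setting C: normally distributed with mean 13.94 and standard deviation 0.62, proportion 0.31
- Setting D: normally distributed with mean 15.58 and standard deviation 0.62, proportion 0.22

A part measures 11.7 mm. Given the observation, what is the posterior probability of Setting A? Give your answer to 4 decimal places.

0.0203

The responsibility of component k is π_k f_k(x) divided by Σ_j π_j f_j(x).
Component likelihoods at x = 11.7 mm:
  f_A = 0.00140755
  f_B = 0.0450149
  f_C = 0.000942064
  f_D = 2.01512e-09
Multiply by the mixture weights:
  π_A·f_A = 0.19 × 0.00140755 = 0.000267435
  π_B·f_B = 0.28 × 0.0450149 = 0.0126042
  π_C·f_C = 0.31 × 0.000942064 = 0.00029204
  π_D·f_D = 0.22 × 2.01512e-09 = 4.43326e-10
Normaliser: 0.000267435 + 0.0126042 + 0.00029204 + 4.43326e-10 = 0.0131636
P(Setting A | 11.7 mm) = 0.000267435 / 0.0131636 ≈ 0.0203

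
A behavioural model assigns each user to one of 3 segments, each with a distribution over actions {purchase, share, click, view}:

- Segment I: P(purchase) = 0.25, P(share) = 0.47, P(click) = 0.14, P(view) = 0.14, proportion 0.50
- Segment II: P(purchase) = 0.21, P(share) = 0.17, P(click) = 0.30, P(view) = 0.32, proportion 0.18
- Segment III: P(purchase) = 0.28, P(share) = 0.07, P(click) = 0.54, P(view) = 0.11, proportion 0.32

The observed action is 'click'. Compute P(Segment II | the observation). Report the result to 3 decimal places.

Posterior ∝ prior × likelihood, so P(k | x) ∝ π_k f_k(x); normalise over all components.
Evaluate each component's likelihood at the observed value:
  p_I = 0.14
  p_II = 0.3
  p_III = 0.54
Unnormalised posteriors:
  π_I·p_I = 0.50 × 0.14 = 0.07
  π_II·p_II = 0.18 × 0.3 = 0.054
  π_III·p_III = 0.32 × 0.54 = 0.1728
Sum: 0.07 + 0.054 + 0.1728 = 0.2968
Responsibility of Segment II: 0.054 / 0.2968 ≈ 0.182

0.182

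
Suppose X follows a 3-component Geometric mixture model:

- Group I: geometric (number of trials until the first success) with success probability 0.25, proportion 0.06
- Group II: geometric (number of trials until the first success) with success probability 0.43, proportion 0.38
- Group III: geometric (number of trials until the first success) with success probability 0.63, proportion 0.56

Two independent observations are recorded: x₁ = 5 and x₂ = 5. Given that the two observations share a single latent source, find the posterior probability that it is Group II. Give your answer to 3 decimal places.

By Bayes' theorem, P(k | x) = π_k f_k(x) / Σ_j π_j f_j(x).
Since both observations come from the same component, the likelihood for component k is f_k(x₁)·f_k(x₂).
  L_I = [0.25·(1−0.25)^4 = 0.25·0.316406 = 0.0791016] × [0.0791016] = 0.00625706
  L_II = [0.43·(1−0.43)^4 = 0.43·0.10556 = 0.0453908] × [0.0453908] = 0.00206033
  L_III = [0.63·(1−0.63)^4 = 0.63·0.0187416 = 0.0118072] × [0.0118072] = 0.00013941
Multiply by the mixture weights:
  π_I·L_I = 0.06 × 0.00625706 = 0.000375423
  π_II·L_II = 0.38 × 0.00206033 = 0.000782924
  π_III·L_III = 0.56 × 0.00013941 = 7.80698e-05
Evidence: 0.000375423 + 0.000782924 + 7.80698e-05 = 0.00123642
P(Group II | x) = 0.000782924 / 0.00123642 ≈ 0.633

0.633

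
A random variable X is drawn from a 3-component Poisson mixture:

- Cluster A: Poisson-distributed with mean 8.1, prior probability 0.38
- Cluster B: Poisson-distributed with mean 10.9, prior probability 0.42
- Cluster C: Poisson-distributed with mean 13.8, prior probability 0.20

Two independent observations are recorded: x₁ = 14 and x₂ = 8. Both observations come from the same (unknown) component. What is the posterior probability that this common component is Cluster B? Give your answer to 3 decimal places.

The responsibility of component k is P(Z=k) f_k(x) divided by Σ_j P(Z=j) f_j(x).
Since both observations come from the same component, the likelihood for component k is f_k(x₁)·f_k(x₂).
  p_A = [0.018222] × [0.1395] = 0.00254197
  p_B = [0.0707543] × [0.0912182] = 0.00645408
  p_C = [0.105836] × [0.0331321] = 0.00350658
Unnormalised posteriors:
  P(Z=A)·p_A = 0.38 × 0.00254197 = 0.00096595
  P(Z=B)·p_B = 0.42 × 0.00645408 = 0.00271071
  P(Z=C)·p_C = 0.20 × 0.00350658 = 0.000701315
Evidence: 0.00096595 + 0.00271071 + 0.000701315 = 0.00437798
P(Cluster B | data) ≈ 0.619

0.619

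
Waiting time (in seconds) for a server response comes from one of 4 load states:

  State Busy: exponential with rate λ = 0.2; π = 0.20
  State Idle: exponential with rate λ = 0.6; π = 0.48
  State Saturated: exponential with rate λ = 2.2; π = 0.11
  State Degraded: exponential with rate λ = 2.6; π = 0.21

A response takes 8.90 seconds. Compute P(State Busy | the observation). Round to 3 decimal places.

P(component k | x) = w_k·f_k(x) / marginal(x), where marginal(x) = Σ_j w_j·f_j(x).
Exponential densities:
  p_Busy = 0.0337276
  p_Idle = 0.00287752
  p_Saturated = 6.90139e-09
  p_Degraded = 2.31952e-10
Prior × likelihood for each component:
  w_Busy·p_Busy = 0.20 × 0.0337276 = 0.00674553
  w_Idle·p_Idle = 0.48 × 0.00287752 = 0.00138121
  w_Saturated·p_Saturated = 0.11 × 6.90139e-09 = 7.59153e-10
  w_Degraded·p_Degraded = 0.21 × 2.31952e-10 = 4.871e-11
Sum: 0.00674553 + 0.00138121 + 7.59153e-10 + 4.871e-11 = 0.00812674
Responsibility of State Busy: 0.00674553 / 0.00812674 ≈ 0.830

0.830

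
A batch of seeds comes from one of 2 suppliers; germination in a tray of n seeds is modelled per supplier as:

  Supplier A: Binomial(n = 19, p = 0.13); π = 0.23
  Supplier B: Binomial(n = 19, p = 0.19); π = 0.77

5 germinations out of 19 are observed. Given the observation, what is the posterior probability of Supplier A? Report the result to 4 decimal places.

0.1086

The responsibility of component k is P(Z=k) f_k(x) divided by Σ_j P(Z=j) f_j(x).
Component likelihoods at x = 5 germinations out of 19:
  p_A = 0.0614457
  p_B = 0.150683
Unnormalised posteriors:
  P(Z=A)·p_A = 0.23 × 0.0614457 = 0.0141325
  P(Z=B)·p_B = 0.77 × 0.150683 = 0.116026
Normaliser: 0.0141325 + 0.116026 = 0.130158
Responsibility of Supplier A: 0.0141325 / 0.130158 ≈ 0.1086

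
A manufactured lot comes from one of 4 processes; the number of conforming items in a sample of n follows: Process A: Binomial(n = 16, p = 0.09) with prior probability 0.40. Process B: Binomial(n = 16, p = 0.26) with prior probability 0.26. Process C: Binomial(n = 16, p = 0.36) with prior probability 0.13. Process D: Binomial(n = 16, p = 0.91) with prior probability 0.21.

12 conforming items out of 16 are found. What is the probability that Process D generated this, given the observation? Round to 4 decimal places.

0.9757

Posterior ∝ prior × likelihood, so P(k | x) ∝ π_k f_k(x); normalise over all components.
Component likelihoods at x = 12 conforming items out of 16:
  p_A = C(16,12)·0.09^12·0.91^4 = 1820·2.8243e-13·0.68575 = 3.5249e-10
  p_B = C(16,12)·0.26^12·0.74^4 = 1820·9.5429e-08·0.299866 = 5.20809e-05
  p_C = C(16,12)·0.36^12·0.64^4 = 1820·4.73838e-06·0.167772 = 0.00144684
  p_D = C(16,12)·0.91^12·0.09^4 = 1820·0.322475·6.561e-05 = 0.0385069
Unnormalised posteriors:
  π_A·p_A = 0.40 × 3.5249e-10 = 1.40996e-10
  π_B·p_B = 0.26 × 5.20809e-05 = 1.3541e-05
  π_C·p_C = 0.13 × 0.00144684 = 0.00018809
  π_D·p_D = 0.21 × 0.0385069 = 0.00808644
Sum: 1.40996e-10 + 1.3541e-05 + 0.00018809 + 0.00808644 = 0.00828807
P(Process D | 12 conforming items out of 16) = 0.00808644 / 0.00828807 ≈ 0.9757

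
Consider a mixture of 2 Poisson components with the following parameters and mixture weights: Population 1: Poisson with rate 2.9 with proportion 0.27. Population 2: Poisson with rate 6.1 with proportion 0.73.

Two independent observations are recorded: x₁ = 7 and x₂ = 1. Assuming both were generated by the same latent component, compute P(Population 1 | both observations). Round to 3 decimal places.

0.367

Posterior ∝ prior × likelihood, so P(k | x) ∝ π_k f_k(x); normalise over all components.
Since both observations come from the same component, the likelihood for component k is f_k(x₁)·f_k(x₂).
  f_1 = [e^(−2.9)·2.9^7/7! = 0.0188322] × [0.159567] = 0.00300501
  f_2 = [e^(−6.1)·6.1^7/7! = 0.139856] × [0.0136815] = 0.00191344
Prior × likelihood for each component:
  π_1·f_1 = 0.27 × 0.00300501 = 0.000811352
  π_2·f_2 = 0.73 × 0.00191344 = 0.00139681
Normaliser: 0.000811352 + 0.00139681 = 0.00220817
P(Population 1 | x₁, x₂) ≈ 0.367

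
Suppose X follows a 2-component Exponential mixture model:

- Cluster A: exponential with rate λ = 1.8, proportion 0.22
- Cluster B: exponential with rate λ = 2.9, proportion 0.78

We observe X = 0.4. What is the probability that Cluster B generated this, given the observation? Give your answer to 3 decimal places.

0.786

Apply Bayes' rule: the posterior for each component is proportional to its prior times its likelihood at x.
Evaluate each component's likelihood at the observed value:
  p_A = 0.876154
  p_B = 0.90911
Multiply by the mixture weights:
  π_A·p_A = 0.22 × 0.876154 = 0.192754
  π_B·p_B = 0.78 × 0.90911 = 0.709106
Evidence: 0.192754 + 0.709106 = 0.90186
So the posterior for Cluster B is 0.709106 / 0.90186 ≈ 0.786.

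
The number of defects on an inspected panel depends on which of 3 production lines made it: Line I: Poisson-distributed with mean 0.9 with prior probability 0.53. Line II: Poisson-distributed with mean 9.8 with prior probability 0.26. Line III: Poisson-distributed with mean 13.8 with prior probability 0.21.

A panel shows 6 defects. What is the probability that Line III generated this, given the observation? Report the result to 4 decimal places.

0.1026

Posterior ∝ prior × likelihood, so P(k | x) ∝ P(Z=k) f_k(x); normalise over all components.
Evaluate each component's likelihood at the observed value:
  p_I = 0.000300094
  p_II = 0.0682241
  p_III = 0.00974267
Multiply by the mixture weights:
  P(Z=I)·p_I = 0.53 × 0.000300094 = 0.00015905
  P(Z=II)·p_II = 0.26 × 0.0682241 = 0.0177383
  P(Z=III)·p_III = 0.21 × 0.00974267 = 0.00204596
Marginal: 0.00015905 + 0.0177383 + 0.00204596 = 0.0199433
Responsibility of Line III: 0.00204596 / 0.0199433 ≈ 0.1026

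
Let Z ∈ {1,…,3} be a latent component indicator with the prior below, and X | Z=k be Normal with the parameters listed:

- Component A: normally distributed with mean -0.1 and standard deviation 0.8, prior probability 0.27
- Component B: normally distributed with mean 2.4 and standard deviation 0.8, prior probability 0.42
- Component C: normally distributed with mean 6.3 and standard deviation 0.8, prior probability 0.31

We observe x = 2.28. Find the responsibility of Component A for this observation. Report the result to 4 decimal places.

0.0077

By Bayes' theorem, P(k | x) = π_k f_k(x) / Σ_j π_j f_j(x).
Component likelihoods at x = 2.28:
  L_A = 0.00596941
  L_B = 0.493099
  L_C = 1.63952e-06
Unnormalised posteriors:
  π_A·L_A = 0.27 × 0.00596941 = 0.00161174
  π_B·L_B = 0.42 × 0.493099 = 0.207102
  π_C·L_C = 0.31 × 1.63952e-06 = 5.08251e-07
Normaliser: 0.00161174 + 0.207102 + 5.08251e-07 = 0.208714
P(Component A | the observation) ≈ 0.0077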